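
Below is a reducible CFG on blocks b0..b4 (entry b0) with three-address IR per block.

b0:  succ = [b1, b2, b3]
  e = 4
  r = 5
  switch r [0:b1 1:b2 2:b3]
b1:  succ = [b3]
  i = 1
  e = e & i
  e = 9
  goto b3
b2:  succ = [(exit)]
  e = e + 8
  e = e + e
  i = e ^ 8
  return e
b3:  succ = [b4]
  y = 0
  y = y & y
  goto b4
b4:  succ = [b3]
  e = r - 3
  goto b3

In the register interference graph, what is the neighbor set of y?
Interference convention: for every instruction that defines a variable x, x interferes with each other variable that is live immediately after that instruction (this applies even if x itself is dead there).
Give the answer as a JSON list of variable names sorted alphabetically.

Block summaries:
  b0 def {e,r} use ∅
  b1 def {e,i} use {e}
  b2 def {e,i} use {e}
  b3 def {y} use ∅
  b4 def {e} use {r}

Liveness:
  live b0: ∅→{e,r}
  live b1: {e,r}→{r}
  live b2: {e}→∅
  live b3: {r}→{r}
  live b4: {r}→{r}

Interfere edges:
  e↔{i,r}
  i↔{e,r}
  r↔{e,i,y}
  y↔{r}

N(y) = ["r"]

Answer: ["r"]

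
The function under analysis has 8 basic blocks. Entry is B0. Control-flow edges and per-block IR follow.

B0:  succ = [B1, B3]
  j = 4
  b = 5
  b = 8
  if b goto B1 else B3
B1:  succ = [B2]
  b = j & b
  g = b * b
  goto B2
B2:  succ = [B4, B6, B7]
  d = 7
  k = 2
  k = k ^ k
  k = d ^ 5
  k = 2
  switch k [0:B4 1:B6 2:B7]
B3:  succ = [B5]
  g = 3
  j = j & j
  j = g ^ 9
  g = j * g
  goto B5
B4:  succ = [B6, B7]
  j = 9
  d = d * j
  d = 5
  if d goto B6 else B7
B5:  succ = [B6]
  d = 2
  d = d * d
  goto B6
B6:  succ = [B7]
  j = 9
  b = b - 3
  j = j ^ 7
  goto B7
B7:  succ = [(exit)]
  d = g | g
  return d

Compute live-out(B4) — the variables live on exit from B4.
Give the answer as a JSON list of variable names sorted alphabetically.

Answer: ["b", "g"]

Analysis:
Block summaries:
  B0: {b,j} / ∅
  B1: {b,g} / {b,j}
  B2: {d,k} / ∅
  B3: {g,j} / {j}
  B4: {d,j} / {d}
  B5: {d} / ∅
  B6: {b,j} / {b}
  B7: {d} / {g}

Liveness:
  B0 li=∅ lo={b,j}
  B1 li={b,j} lo={b,g}
  B2 li={b,g} lo={b,d,g}
  B3 li={b,j} lo={b,g}
  B4 li={b,d,g} lo={b,g}
  B5 li={b,g} lo={b,g}
  B6 li={b,g} lo={g}
  B7 li={g} lo=∅

live-out(B4) = ["b", "g"]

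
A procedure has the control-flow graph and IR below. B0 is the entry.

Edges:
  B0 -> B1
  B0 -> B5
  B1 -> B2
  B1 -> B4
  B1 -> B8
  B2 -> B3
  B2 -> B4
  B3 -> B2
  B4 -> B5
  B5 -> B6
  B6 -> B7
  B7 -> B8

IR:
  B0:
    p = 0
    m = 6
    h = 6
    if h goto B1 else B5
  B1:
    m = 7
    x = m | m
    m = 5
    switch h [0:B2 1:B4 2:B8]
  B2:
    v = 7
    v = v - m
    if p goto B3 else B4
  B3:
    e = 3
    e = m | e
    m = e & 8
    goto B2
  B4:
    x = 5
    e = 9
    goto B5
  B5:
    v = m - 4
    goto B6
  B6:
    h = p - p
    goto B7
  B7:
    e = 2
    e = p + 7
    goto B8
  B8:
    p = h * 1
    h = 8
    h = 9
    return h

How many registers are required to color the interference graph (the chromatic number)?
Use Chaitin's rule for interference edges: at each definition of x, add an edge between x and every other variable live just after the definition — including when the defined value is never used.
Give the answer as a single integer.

def/use:
  B0 def {h,m,p} use ∅
  B1 def {m,x} use {h}
  B2 def {v} use {m,p}
  B3 def {e,m} use {m}
  B4 def {e,x} use ∅
  B5 def {v} use {m}
  B6 def {h} use {p}
  B7 def {e} use {p}
  B8 def {h,p} use {h}

Liveness:
  live B0: ∅→{h,m,p}
  live B1: {h,p}→{h,m,p}
  live B2: {m,p}→{m,p}
  live B3: {m,p}→{m,p}
  live B4: {m,p}→{m,p}
  live B5: {m,p}→{p}
  live B6: {p}→{h,p}
  live B7: {h,p}→{h}
  live B8: {h}→∅

Interfere edges:
  e: {h,m,p}
  h: {e,m,p,x}
  m: {e,h,p,v,x}
  p: {e,h,m,v,x}
  v: {m,p}
  x: {h,m,p}

Colouring:
  clique {e,h,m,p} ⇒ need ≥ 4
  assign e→c3 h→c2 m→c0 p→c1 v→c2 x→c3 — no edge inside a register ⇒ χ ≤ 4
  χ = 4

Answer: 4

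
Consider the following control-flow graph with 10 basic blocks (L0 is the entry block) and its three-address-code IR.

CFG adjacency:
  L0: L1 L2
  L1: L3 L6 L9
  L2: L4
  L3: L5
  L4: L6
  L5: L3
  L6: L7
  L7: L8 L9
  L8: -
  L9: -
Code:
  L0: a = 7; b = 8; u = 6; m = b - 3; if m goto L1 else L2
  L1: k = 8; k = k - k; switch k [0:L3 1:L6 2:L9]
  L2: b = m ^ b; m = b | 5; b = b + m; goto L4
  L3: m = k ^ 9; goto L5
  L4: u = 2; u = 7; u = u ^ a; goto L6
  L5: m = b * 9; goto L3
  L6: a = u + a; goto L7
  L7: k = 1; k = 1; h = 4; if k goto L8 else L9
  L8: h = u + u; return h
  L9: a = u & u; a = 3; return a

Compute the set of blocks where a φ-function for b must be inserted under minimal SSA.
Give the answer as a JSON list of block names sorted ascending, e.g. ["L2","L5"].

idom tree: L1←L0 L2←L0 L3←L1 L4←L2 L5←L3 L6←L0 L7←L6 L8←L7 L9←L0
Dom∩ at merges:
  L3: preds {L1,L5}: {L0,L1} ∩ {L0,L1,L3,L5} = {L0,L1}; idom=L1
  L6: preds {L1,L4}: {L0,L1} ∩ {L0,L2,L4} = {L0}; idom=L0
  L9: preds {L1,L7}: {L0,L1} ∩ {L0,L6,L7} = {L0}; idom=L0

DF derivation:
  join L3 pred L1: · stop@L1
  join L3 pred L5: L5→L3 stop@L1
  join L6 pred L1: L1 stop@L0
  join L6 pred L4: L4→L2 stop@L0
  join L9 pred L1: L1 stop@L0
  join L9 pred L7: L7→L6 stop@L0
  L0: DF=∅
  L1: DF={L6,L9}
  L2: DF={L6}
  L3: DF={L3}
  L4: DF={L6}
  L5: DF={L3}
  L6: DF={L9}
  L7: DF={L9}
  L8: DF=∅
  L9: DF=∅

φ for b: defs {L0,L2}
  DF⁺ = {L6,L9}

Answer: ["L6", "L9"]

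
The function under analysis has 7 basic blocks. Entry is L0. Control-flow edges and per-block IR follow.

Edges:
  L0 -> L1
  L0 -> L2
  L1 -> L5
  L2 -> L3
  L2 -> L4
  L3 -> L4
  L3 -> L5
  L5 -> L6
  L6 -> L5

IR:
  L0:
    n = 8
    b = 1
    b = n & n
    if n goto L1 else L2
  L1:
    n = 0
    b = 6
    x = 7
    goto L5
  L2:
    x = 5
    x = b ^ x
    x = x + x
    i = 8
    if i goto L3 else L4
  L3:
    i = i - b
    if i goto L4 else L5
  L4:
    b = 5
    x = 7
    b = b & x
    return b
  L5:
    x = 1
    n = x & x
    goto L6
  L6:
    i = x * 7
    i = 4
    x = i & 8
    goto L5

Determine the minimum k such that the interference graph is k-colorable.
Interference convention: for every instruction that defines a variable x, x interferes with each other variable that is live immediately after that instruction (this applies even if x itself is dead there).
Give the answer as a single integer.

Block summaries:
  L0: {b,n} / ∅
  L1: {b,n,x} / ∅
  L2: {i,x} / {b}
  L3: {i} / {b,i}
  L4: {b,x} / ∅
  L5: {n,x} / ∅
  L6: {i,x} / {x}

Liveness:
  L0: in=∅ out={b}
  L1: in=∅ out=∅
  L2: in={b} out={b,i}
  L3: in={b,i} out=∅
  L4: in=∅ out=∅
  L5: in=∅ out={x}
  L6: in={x} out=∅

Conflict graph:
  b — {i,n,x}
  i — {b}
  n — {b,x}
  x — {b,n}

Colouring:
  {b,n,x} pairwise interfere (3-clique) ⇒ χ ≥ 3
  3-colouring: R0={b}  R1={i,n}  R2={x}
  χ = 3

Answer: 3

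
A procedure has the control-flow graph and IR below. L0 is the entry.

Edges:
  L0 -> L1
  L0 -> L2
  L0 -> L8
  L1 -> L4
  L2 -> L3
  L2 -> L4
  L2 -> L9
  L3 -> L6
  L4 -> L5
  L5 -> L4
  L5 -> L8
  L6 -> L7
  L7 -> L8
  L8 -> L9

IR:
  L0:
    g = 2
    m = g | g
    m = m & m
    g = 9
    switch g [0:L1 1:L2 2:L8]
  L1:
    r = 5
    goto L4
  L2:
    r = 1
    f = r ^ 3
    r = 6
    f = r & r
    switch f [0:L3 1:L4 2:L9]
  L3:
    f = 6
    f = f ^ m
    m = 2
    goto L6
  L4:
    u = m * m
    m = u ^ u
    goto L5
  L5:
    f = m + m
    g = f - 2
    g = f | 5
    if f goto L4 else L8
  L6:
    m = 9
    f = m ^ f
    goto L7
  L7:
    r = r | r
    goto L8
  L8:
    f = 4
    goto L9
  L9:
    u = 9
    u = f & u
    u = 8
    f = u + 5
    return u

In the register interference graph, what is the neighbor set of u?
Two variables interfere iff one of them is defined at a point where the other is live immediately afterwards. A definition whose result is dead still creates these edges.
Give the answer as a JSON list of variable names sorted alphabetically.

def/use:
  L0: def={g,m} ue=∅
  L1: def={r} ue=∅
  L2: def={f,r} ue=∅
  L3: def={f,m} ue={m}
  L4: def={m,u} ue={m}
  L5: def={f,g} ue={m}
  L6: def={f,m} ue={f}
  L7: def={r} ue={r}
  L8: def={f} ue=∅
  L9: def={f,u} ue={f}

Backward fixpoint:
  L0: in=∅ out={m}
  L1: in={m} out={m}
  L2: in={m} out={f,m,r}
  L3: in={m,r} out={f,r}
  L4: in={m} out={m}
  L5: in={m} out={m}
  L6: in={f,r} out={r}
  L7: in={r} out=∅
  L8: in=∅ out={f}
  L9: in={f} out=∅

Conflict graph:
  f↔{g,m,r,u}
  g↔{f,m}
  m↔{f,g,r}
  r↔{f,m}
  u↔{f}

N(u) = ["f"]

Answer: ["f"]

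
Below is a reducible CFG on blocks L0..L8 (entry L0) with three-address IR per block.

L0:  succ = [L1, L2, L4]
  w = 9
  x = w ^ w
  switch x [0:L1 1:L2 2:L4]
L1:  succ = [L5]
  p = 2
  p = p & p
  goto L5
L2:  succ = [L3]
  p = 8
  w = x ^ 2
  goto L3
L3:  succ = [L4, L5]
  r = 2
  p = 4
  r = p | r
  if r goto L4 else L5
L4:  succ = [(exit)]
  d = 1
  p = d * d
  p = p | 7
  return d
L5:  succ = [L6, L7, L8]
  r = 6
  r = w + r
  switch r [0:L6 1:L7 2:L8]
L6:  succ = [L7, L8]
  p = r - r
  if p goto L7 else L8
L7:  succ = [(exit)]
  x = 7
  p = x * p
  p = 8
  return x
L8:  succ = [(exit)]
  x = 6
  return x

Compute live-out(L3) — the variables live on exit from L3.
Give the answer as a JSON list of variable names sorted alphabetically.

Answer: ["p", "w"]

Analysis:
Block summaries:
  L0: def={w,x} ue=∅
  L1: def={p} ue=∅
  L2: def={p,w} ue={x}
  L3: def={p,r} ue=∅
  L4: def={d,p} ue=∅
  L5: def={r} ue={w}
  L6: def={p} ue={r}
  L7: def={p,x} ue={p}
  L8: def={x} ue=∅

Live sets:
  live L0: ∅→{w,x}
  live L1: {w}→{p,w}
  live L2: {x}→{w}
  live L3: {w}→{p,w}
  live L4: ∅→∅
  live L5: {p,w}→{p,r}
  live L6: {r}→{p}
  live L7: {p}→∅
  live L8: ∅→∅

live-out(L3) = ["p", "w"]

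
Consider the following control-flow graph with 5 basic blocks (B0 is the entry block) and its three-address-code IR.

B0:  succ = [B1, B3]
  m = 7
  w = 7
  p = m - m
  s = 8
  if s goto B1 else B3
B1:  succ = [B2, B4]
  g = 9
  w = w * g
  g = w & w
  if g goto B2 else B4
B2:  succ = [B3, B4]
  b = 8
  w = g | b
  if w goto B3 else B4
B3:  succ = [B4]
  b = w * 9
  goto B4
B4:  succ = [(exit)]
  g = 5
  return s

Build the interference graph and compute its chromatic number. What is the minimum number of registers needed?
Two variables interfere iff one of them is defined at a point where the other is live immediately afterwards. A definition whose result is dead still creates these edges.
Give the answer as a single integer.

Per-block:
  B0 def {m,p,s,w} use ∅
  B1 def {g,w} use {w}
  B2 def {b,w} use {g}
  B3 def {b} use {w}
  B4 def {g} use {s}

Backward fixpoint:
  live B0: ∅→{s,w}
  live B1: {s,w}→{g,s}
  live B2: {g,s}→{s,w}
  live B3: {s,w}→{s}
  live B4: {s}→∅

Interfere edges:
  b — {g,s}
  g — {b,s,w}
  m — {w}
  p — {w}
  s — {b,g,w}
  w — {g,m,p,s}

Chromatic number:
  clique {b,g,s} ⇒ need ≥ 3
  3-colouring: r0={b,w}  r1={g,m,p}  r2={s}
  χ = 3

Answer: 3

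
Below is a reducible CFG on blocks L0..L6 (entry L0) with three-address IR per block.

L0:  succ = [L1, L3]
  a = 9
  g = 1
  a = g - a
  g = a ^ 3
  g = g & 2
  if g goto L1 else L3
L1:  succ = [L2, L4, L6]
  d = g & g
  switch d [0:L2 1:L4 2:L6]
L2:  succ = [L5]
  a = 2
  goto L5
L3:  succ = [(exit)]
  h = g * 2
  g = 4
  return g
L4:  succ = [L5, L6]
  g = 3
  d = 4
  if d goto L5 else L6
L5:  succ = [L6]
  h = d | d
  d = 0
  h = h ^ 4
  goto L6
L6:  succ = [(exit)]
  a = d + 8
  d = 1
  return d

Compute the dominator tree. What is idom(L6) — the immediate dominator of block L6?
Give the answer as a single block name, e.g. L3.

idom tree: L1←L0 L2←L1 L3←L0 L4←L1 L5←L1 L6←L1
Join-block Dom:
  L5: preds {L2,L4}: {L0,L1,L2} ∩ {L0,L1,L4} = {L0,L1}; idom=L1
  L6: preds {L1,L4,L5}: {L0,L1} ∩ {L0,L1,L4} ∩ {L0,L1,L5} = {L0,L1}; idom=L1

idom(L6) = L1

Answer: L1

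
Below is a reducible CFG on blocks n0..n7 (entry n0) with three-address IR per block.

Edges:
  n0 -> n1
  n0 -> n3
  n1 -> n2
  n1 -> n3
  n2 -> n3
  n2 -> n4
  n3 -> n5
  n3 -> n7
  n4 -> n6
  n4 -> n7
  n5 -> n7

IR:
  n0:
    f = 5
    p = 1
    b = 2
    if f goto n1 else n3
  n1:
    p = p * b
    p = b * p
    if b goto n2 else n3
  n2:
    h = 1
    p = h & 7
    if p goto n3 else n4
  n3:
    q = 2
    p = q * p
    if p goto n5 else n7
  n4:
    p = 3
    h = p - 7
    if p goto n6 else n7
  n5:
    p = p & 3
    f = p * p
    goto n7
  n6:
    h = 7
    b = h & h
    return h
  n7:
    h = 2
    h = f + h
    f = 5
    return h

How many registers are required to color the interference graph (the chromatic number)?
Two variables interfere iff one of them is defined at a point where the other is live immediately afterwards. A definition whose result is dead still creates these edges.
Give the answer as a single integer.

Answer: 4

Analysis:
Block summaries:
  n0: def={b,f,p} ue=∅
  n1: def={p} ue={b,p}
  n2: def={h,p} ue=∅
  n3: def={p,q} ue={p}
  n4: def={h,p} ue=∅
  n5: def={f,p} ue={p}
  n6: def={b,h} ue=∅
  n7: def={f,h} ue={f}

Live sets:
  n0: in=∅ out={b,f,p}
  n1: in={b,f,p} out={f,p}
  n2: in={f} out={f,p}
  n3: in={f,p} out={f,p}
  n4: in={f} out={f}
  n5: in={p} out={f}
  n6: in=∅ out=∅
  n7: in={f} out=∅

Interfere edges:
  b: {f,h,p}
  f: {b,h,p,q}
  h: {b,f,p}
  p: {b,f,h,q}
  q: {f,p}

Colouring:
  clique {b,f,h,p} ⇒ need ≥ 4
  4-colouring: c0={f}  c1={p}  c2={b,q}  c3={h}
  χ = 4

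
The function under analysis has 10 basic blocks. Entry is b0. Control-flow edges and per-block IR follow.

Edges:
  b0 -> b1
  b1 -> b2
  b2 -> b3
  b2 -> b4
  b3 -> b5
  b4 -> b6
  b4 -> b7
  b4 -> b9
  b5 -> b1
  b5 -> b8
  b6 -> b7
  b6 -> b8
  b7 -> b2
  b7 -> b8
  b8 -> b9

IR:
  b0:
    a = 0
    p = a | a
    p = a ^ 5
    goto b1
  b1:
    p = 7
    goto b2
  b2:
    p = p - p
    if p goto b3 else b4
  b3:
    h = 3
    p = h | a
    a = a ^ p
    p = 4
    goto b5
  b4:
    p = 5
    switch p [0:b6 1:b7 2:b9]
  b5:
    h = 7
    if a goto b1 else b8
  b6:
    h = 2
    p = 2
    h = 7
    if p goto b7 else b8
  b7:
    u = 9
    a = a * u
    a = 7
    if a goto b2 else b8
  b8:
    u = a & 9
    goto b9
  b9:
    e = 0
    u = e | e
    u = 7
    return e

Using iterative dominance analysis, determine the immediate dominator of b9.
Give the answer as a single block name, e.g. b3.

idom tree: b1←b0 b2←b1 b3←b2 b4←b2 b5←b3 b6←b4 b7←b4 b8←b2 b9←b2
Dom∩ at merges:
  b1: preds {b0,b5}: {b0} ∩ {b0,b1,b2,b3,b5} = {b0}; idom=b0
  b2: preds {b1,b7}: {b0,b1} ∩ {b0,b1,b2,b4,b7} = {b0,b1}; idom=b1
  b7: preds {b4,b6}: {b0,b1,b2,b4} ∩ {b0,b1,b2,b4,b6} = {b0,b1,b2,b4}; idom=b4
  b8: preds {b5,b6,b7}: {b0,b1,b2,b3,b5} ∩ {b0,b1,b2,b4,b6} ∩ {b0,b1,b2,b4,b7} = {b0,b1,b2}; idom=b2
  b9: preds {b4,b8}: {b0,b1,b2,b4} ∩ {b0,b1,b2,b8} = {b0,b1,b2}; idom=b2

idom(b9) = b2

Answer: b2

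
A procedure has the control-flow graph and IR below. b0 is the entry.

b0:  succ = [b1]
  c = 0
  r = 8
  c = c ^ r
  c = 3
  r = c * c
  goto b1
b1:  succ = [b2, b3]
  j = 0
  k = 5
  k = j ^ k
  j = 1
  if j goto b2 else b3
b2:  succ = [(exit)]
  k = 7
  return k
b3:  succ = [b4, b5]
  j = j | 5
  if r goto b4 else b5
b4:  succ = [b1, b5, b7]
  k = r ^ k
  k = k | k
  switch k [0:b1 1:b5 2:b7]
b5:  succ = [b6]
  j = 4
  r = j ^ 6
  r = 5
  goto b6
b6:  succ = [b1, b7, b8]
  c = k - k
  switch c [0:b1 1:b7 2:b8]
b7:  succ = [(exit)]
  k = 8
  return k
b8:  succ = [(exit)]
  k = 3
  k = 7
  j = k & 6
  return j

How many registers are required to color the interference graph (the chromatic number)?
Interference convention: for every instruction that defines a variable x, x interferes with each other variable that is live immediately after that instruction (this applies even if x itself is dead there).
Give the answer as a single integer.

Answer: 3

Working:
def/use:
  b0 def {c,r} use ∅
  b1 def {j,k} use ∅
  b2 def {k} use ∅
  b3 def {j} use {j,r}
  b4 def {k} use {k,r}
  b5 def {j,r} use ∅
  b6 def {c} use {k}
  b7 def {k} use ∅
  b8 def {j,k} use ∅

Live sets:
  b0: in=∅ out={r}
  b1: in={r} out={j,k,r}
  b2: in=∅ out=∅
  b3: in={j,k,r} out={k,r}
  b4: in={k,r} out={k,r}
  b5: in={k} out={k,r}
  b6: in={k,r} out={r}
  b7: in=∅ out=∅
  b8: in=∅ out=∅

Interfere edges:
  c↔{r}
  j↔{k,r}
  k↔{j,r}
  r↔{c,j,k}

Registers:
  lower bound: {j,k,r} mutually conflict ⇒ χ ≥ 3
  3-colouring: R0={r}  R1={c,j}  R2={k}
  χ = 3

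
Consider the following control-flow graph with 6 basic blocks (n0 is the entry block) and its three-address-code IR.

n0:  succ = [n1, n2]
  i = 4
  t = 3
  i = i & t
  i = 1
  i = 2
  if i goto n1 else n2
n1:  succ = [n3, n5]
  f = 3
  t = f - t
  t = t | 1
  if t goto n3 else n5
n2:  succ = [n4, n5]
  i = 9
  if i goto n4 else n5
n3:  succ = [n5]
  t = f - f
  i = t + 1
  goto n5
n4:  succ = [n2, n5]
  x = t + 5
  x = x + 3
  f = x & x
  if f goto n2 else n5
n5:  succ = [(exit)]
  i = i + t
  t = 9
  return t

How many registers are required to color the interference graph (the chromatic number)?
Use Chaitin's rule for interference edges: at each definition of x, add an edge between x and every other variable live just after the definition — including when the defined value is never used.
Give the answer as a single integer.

Answer: 3

Working:
Per-block:
  n0 def {i,t} use ∅
  n1 def {f,t} use {t}
  n2 def {i} use ∅
  n3 def {i,t} use {f}
  n4 def {f,x} use {t}
  n5 def {i,t} use {i,t}

Liveness:
  n0: in=∅ out={i,t}
  n1: in={i,t} out={f,i,t}
  n2: in={t} out={i,t}
  n3: in={f} out={i,t}
  n4: in={i,t} out={i,t}
  n5: in={i,t} out=∅

Interference:
  f↔{i,t}
  i↔{f,t,x}
  t↔{f,i,x}
  x↔{i,t}

Registers:
  clique {f,i,t} ⇒ need ≥ 3
  assign f→c2 i→c0 t→c1 x→c2 — no edge inside a register ⇒ χ ≤ 3
  χ = 3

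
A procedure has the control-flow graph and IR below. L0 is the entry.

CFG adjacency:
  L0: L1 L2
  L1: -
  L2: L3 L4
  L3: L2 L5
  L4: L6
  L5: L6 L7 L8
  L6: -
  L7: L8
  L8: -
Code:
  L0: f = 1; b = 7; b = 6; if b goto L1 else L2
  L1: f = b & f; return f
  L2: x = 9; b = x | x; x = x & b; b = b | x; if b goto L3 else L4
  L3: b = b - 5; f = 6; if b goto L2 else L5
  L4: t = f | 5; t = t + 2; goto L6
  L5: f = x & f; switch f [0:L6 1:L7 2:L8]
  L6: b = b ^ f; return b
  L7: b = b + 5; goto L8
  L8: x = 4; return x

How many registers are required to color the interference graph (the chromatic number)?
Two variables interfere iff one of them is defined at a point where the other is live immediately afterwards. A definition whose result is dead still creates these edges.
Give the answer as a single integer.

Answer: 3

Working:
Per-block:
  L0 def {b,f} use ∅
  L1 def {f} use {b,f}
  L2 def {b,x} use ∅
  L3 def {b,f} use {b}
  L4 def {t} use {f}
  L5 def {f} use {f,x}
  L6 def {b} use {b,f}
  L7 def {b} use {b}
  L8 def {x} use ∅

Backward fixpoint:
  L0 li=∅ lo={b,f}
  L1 li={b,f} lo=∅
  L2 li={f} lo={b,f,x}
  L3 li={b,x} lo={b,f,x}
  L4 li={b,f} lo={b,f}
  L5 li={b,f,x} lo={b,f}
  L6 li={b,f} lo=∅
  L7 li={b} lo=∅
  L8 li=∅ lo=∅

Interfere edges:
  b↔{f,t,x}
  f↔{b,t,x}
  t↔{b,f}
  x↔{b,f}

Chromatic number:
  lower bound: {b,f,t} mutually conflict ⇒ χ ≥ 3
  3-colouring: r0={b}  r1={f}  r2={t,x}
  χ = 3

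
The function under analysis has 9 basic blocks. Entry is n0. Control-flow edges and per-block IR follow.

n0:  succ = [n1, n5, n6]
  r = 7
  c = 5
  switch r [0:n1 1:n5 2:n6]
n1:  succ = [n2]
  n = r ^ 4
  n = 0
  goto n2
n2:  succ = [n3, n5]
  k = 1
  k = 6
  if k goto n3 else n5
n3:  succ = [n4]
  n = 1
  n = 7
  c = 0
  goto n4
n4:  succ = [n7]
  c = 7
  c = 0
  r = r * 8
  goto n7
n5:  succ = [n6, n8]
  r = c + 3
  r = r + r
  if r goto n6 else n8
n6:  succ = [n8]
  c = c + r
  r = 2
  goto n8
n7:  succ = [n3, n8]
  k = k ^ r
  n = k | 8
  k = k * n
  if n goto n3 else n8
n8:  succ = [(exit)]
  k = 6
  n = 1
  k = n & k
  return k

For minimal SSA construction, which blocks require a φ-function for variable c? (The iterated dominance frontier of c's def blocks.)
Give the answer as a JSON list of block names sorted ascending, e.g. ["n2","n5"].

idom tree: n1←n0 n2←n1 n3←n2 n4←n3 n5←n0 n6←n0 n7←n4 n8←n0
Dom at joins:
  n3: preds {n2,n7}: {n0,n1,n2} ∩ {n0,n1,n2,n3,n4,n7} = {n0,n1,n2}; idom=n2
  n5: preds {n0,n2}: {n0} ∩ {n0,n1,n2} = {n0}; idom=n0
  n6: preds {n0,n5}: {n0} ∩ {n0,n5} = {n0}; idom=n0
  n8: preds {n5,n6,n7}: {n0,n5} ∩ {n0,n6} ∩ {n0,n1,n2,n3,n4,n7} = {n0}; idom=n0

DF derivation:
  join n3 pred n2: · stop@n2
  join n3 pred n7: n7→n4→n3 stop@n2
  join n5 pred n0: · stop@n0
  join n5 pred n2: n2→n1 stop@n0
  join n6 pred n0: · stop@n0
  join n6 pred n5: n5 stop@n0
  join n8 pred n5: n5 stop@n0
  join n8 pred n6: n6 stop@n0
  join n8 pred n7: n7→n4→n3→n2→n1 stop@n0
  n0 → ∅
  n1 → {n5,n8}
  n2 → {n5,n8}
  n3 → {n3,n8}
  n4 → {n3,n8}
  n5 → {n6,n8}
  n6 → {n8}
  n7 → {n3,n8}
  n8 → ∅

φ for c: defs {n0,n3,n4,n6}
  DF⁺ = {n3,n8}

Answer: ["n3", "n8"]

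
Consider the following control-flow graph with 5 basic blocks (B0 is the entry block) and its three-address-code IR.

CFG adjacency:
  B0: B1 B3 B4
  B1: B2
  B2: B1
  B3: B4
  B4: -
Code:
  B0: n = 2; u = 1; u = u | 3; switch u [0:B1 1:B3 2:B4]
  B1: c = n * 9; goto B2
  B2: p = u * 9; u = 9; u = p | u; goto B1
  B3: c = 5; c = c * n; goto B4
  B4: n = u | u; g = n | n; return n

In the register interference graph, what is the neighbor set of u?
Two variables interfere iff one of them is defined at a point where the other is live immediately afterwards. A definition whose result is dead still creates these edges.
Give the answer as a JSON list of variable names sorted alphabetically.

Answer: ["c", "n", "p"]

Working:
Block summaries:
  B0: {n,u} / ∅
  B1: {c} / {n}
  B2: {p,u} / {u}
  B3: {c} / {n}
  B4: {g,n} / {u}

Liveness:
  B0: in=∅ out={n,u}
  B1: in={n,u} out={n,u}
  B2: in={n,u} out={n,u}
  B3: in={n,u} out={u}
  B4: in={u} out=∅

Interfere edges:
  c: {n,u}
  g: {n}
  n: {c,g,p,u}
  p: {n,u}
  u: {c,n,p}

N(u) = ["c", "n", "p"]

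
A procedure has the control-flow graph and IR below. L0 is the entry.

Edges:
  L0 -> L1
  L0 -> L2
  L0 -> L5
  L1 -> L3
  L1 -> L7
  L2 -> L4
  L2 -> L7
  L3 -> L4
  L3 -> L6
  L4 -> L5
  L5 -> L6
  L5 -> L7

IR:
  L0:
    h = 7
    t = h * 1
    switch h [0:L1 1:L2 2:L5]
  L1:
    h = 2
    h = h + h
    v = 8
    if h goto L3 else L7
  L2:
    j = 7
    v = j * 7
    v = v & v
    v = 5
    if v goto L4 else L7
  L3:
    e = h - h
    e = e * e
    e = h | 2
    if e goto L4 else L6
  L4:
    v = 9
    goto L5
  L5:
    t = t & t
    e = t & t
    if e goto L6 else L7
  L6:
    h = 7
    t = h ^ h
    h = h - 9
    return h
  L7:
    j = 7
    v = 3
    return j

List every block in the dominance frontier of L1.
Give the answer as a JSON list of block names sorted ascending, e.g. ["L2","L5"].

idom tree: L1←L0 L2←L0 L3←L1 L4←L0 L5←L0 L6←L0 L7←L0
Dom at joins:
  L4: preds {L2,L3}: {L0,L2} ∩ {L0,L1,L3} = {L0}; idom=L0
  L5: preds {L0,L4}: {L0} ∩ {L0,L4} = {L0}; idom=L0
  L6: preds {L3,L5}: {L0,L1,L3} ∩ {L0,L5} = {L0}; idom=L0
  L7: preds {L1,L2,L5}: {L0,L1} ∩ {L0,L2} ∩ {L0,L5} = {L0}; idom=L0

DF derivation:
  join L4 pred L2: L2 stop@L0
  join L4 pred L3: L3→L1 stop@L0
  join L5 pred L0: · stop@L0
  join L5 pred L4: L4 stop@L0
  join L6 pred L3: L3→L1 stop@L0
  join L6 pred L5: L5 stop@L0
  join L7 pred L1: L1 stop@L0
  join L7 pred L2: L2 stop@L0
  join L7 pred L5: L5 stop@L0
  DF(L0)=∅
  DF(L1)={L4,L6,L7}
  DF(L2)={L4,L7}
  DF(L3)={L4,L6}
  DF(L4)={L5}
  DF(L5)={L6,L7}
  DF(L6)=∅
  DF(L7)=∅

DF(L1) = ["L4", "L6", "L7"]

Answer: ["L4", "L6", "L7"]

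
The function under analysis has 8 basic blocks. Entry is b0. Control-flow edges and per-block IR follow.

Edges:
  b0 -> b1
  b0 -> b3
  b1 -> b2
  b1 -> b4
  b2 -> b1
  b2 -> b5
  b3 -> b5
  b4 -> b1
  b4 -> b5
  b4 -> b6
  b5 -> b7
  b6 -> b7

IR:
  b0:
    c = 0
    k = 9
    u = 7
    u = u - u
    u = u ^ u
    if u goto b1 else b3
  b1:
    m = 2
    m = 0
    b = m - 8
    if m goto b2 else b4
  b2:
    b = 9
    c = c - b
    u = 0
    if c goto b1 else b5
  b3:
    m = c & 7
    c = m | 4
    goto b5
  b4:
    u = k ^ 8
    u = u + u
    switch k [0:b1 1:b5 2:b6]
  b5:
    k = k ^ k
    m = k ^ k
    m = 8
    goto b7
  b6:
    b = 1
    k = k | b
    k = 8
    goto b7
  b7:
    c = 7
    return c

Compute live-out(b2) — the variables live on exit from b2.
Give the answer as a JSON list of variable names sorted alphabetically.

Answer: ["c", "k"]

Analysis:
Block summaries:
  b0 def {c,k,u} use ∅
  b1 def {b,m} use ∅
  b2 def {b,c,u} use {c}
  b3 def {c,m} use {c}
  b4 def {u} use {k}
  b5 def {k,m} use {k}
  b6 def {b,k} use {k}
  b7 def {c} use ∅

Liveness:
  b0 li=∅ lo={c,k}
  b1 li={c,k} lo={c,k}
  b2 li={c,k} lo={c,k}
  b3 li={c,k} lo={k}
  b4 li={c,k} lo={c,k}
  b5 li={k} lo=∅
  b6 li={k} lo=∅
  b7 li=∅ lo=∅

live-out(b2) = ["c", "k"]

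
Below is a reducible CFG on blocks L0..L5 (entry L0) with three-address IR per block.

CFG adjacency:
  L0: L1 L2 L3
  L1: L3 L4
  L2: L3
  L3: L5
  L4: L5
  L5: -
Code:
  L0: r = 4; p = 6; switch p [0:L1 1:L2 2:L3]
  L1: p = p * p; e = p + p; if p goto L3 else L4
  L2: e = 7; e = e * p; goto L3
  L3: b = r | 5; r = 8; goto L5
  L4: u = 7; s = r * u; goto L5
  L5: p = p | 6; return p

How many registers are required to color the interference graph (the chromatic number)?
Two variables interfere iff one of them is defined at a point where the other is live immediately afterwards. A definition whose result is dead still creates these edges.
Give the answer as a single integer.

Answer: 3

Derivation:
Block summaries:
  L0: {p,r} / ∅
  L1: {e,p} / {p}
  L2: {e} / {p}
  L3: {b,r} / {r}
  L4: {s,u} / {r}
  L5: {p} / {p}

Liveness:
  live L0: ∅→{p,r}
  live L1: {p,r}→{p,r}
  live L2: {p,r}→{p,r}
  live L3: {p,r}→{p}
  live L4: {p,r}→{p}
  live L5: {p}→∅

Conflict graph:
  b↔{p}
  e↔{p,r}
  p↔{b,e,r,s,u}
  r↔{e,p,u}
  s↔{p}
  u↔{p,r}

Colouring:
  lower bound: {e,p,r} mutually conflict ⇒ χ ≥ 3
  assign b→R1 e→R2 p→R0 r→R1 s→R1 u→R2 — no edge inside a register ⇒ χ ≤ 3
  χ = 3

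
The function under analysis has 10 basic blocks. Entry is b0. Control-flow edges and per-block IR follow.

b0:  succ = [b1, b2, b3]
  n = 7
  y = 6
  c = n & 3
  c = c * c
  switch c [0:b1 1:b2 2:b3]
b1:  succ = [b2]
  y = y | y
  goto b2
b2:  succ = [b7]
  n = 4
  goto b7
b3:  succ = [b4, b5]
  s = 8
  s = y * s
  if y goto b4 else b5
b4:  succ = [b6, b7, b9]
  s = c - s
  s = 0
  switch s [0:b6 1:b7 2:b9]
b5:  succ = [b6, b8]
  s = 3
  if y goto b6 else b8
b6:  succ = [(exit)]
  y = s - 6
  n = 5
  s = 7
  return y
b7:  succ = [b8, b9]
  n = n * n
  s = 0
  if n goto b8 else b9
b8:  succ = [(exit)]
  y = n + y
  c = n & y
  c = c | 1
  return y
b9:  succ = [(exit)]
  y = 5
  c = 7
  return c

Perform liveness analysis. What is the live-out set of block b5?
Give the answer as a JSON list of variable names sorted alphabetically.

Answer: ["n", "s", "y"]

Analysis:
Block summaries:
  b0: {c,n,y} / ∅
  b1: {y} / {y}
  b2: {n} / ∅
  b3: {s} / {y}
  b4: {s} / {c,s}
  b5: {s} / {y}
  b6: {n,s,y} / {s}
  b7: {n,s} / {n}
  b8: {c,y} / {n,y}
  b9: {c,y} / ∅

Liveness:
  live b0: ∅→{c,n,y}
  live b1: {y}→{y}
  live b2: {y}→{n,y}
  live b3: {c,n,y}→{c,n,s,y}
  live b4: {c,n,s,y}→{n,s,y}
  live b5: {n,y}→{n,s,y}
  live b6: {s}→∅
  live b7: {n,y}→{n,y}
  live b8: {n,y}→∅
  live b9: ∅→∅

live-out(b5) = ["n", "s", "y"]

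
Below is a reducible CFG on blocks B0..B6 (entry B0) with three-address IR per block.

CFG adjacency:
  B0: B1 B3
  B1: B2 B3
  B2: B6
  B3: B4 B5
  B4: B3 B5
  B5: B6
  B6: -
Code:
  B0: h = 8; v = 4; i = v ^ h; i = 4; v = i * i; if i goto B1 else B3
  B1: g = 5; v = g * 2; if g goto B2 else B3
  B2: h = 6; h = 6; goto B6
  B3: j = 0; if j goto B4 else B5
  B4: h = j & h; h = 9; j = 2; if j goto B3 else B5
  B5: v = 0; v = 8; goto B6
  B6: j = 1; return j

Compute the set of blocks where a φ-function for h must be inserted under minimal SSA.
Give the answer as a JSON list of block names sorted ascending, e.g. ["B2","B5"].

Answer: ["B3", "B5", "B6"]

Working:
idom tree: B1←B0 B2←B1 B3←B0 B4←B3 B5←B3 B6←B0
Join-block Dom:
  B3: preds {B0,B1,B4}: {B0} ∩ {B0,B1} ∩ {B0,B3,B4} = {B0}; idom=B0
  B5: preds {B3,B4}: {B0,B3} ∩ {B0,B3,B4} = {B0,B3}; idom=B3
  B6: preds {B2,B5}: {B0,B1,B2} ∩ {B0,B3,B5} = {B0}; idom=B0

DF walk-up:
  B3←B0: walk · to B0
  B3←B1: walk B1 to B0
  B3←B4: walk B4→B3 to B0
  B5←B3: walk · to B3
  B5←B4: walk B4 to B3
  B6←B2: walk B2→B1 to B0
  B6←B5: walk B5→B3 to B0
  B0 → ∅
  B1 → {B3,B6}
  B2 → {B6}
  B3 → {B3,B6}
  B4 → {B3,B5}
  B5 → {B6}
  B6 → ∅

φ for h: defs {B0,B2,B4}
  DF⁺ = {B3,B5,B6}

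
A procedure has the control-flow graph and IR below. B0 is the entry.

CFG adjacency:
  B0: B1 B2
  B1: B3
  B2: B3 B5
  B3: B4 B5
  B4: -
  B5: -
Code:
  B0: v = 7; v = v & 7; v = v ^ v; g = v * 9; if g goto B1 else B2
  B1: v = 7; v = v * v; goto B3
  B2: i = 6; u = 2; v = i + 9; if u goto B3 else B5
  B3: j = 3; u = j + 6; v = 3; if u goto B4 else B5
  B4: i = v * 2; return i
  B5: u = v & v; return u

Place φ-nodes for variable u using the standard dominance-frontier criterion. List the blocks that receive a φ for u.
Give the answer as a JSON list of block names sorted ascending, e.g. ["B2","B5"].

Answer: ["B3", "B5"]

Derivation:
idom tree: B1←B0 B2←B0 B3←B0 B4←B3 B5←B0
Join-block Dom:
  B3: preds {B1,B2}: {B0,B1} ∩ {B0,B2} = {B0}; idom=B0
  B5: preds {B2,B3}: {B0,B2} ∩ {B0,B3} = {B0}; idom=B0

DF walk-up:
  join B3 pred B1: B1 stop@B0
  join B3 pred B2: B2 stop@B0
  join B5 pred B2: B2 stop@B0
  join B5 pred B3: B3 stop@B0
  B0: DF=∅
  B1: DF={B3}
  B2: DF={B3,B5}
  B3: DF={B5}
  B4: DF=∅
  B5: DF=∅

φ for u: defs {B2,B3,B5}
  DF⁺ = {B3,B5}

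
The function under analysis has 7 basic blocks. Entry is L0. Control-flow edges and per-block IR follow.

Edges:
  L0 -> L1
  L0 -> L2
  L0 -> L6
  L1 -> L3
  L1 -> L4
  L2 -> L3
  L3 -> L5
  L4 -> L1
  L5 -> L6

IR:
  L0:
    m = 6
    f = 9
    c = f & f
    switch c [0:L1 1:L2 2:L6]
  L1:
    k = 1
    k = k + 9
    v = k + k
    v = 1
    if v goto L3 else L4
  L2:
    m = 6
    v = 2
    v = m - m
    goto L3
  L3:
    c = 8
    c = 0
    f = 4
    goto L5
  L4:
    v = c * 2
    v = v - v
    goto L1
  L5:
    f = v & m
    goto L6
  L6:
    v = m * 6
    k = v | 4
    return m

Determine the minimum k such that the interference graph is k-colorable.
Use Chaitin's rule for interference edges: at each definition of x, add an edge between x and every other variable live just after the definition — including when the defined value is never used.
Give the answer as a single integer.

Per-block:
  L0: def={c,f,m} ue=∅
  L1: def={k,v} ue=∅
  L2: def={m,v} ue=∅
  L3: def={c,f} ue=∅
  L4: def={v} ue={c}
  L5: def={f} ue={m,v}
  L6: def={k,v} ue={m}

Backward fixpoint:
  L0: in=∅ out={c,m}
  L1: in={c,m} out={c,m,v}
  L2: in=∅ out={m,v}
  L3: in={m,v} out={m,v}
  L4: in={c,m} out={c,m}
  L5: in={m,v} out={m}
  L6: in={m} out=∅

Interfere edges:
  c↔{k,m,v}
  f↔{m,v}
  k↔{c,m}
  m↔{c,f,k,v}
  v↔{c,f,m}

Chromatic number:
  lower bound: {c,k,m} mutually conflict ⇒ χ ≥ 3
  3-colouring: c0={m}  c1={c,f}  c2={k,v}
  χ = 3

Answer: 3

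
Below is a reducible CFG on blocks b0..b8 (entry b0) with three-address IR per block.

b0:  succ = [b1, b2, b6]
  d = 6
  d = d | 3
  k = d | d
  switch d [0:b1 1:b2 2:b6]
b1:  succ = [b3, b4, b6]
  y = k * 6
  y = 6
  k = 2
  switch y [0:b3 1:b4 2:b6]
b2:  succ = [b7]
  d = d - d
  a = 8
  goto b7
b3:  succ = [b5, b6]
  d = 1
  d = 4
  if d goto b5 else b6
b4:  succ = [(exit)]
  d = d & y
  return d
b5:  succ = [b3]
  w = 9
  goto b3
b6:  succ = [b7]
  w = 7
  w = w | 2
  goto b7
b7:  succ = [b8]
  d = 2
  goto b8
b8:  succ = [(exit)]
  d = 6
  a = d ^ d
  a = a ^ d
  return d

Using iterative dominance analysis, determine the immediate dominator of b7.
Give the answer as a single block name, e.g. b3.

Answer: b0

Analysis:
idom tree: b1←b0 b2←b0 b3←b1 b4←b1 b5←b3 b6←b0 b7←b0 b8←b7
Dom at joins:
  b3: preds {b1,b5}: {b0,b1} ∩ {b0,b1,b3,b5} = {b0,b1}; idom=b1
  b6: preds {b0,b1,b3}: {b0} ∩ {b0,b1} ∩ {b0,b1,b3} = {b0}; idom=b0
  b7: preds {b2,b6}: {b0,b2} ∩ {b0,b6} = {b0}; idom=b0

idom(b7) = b0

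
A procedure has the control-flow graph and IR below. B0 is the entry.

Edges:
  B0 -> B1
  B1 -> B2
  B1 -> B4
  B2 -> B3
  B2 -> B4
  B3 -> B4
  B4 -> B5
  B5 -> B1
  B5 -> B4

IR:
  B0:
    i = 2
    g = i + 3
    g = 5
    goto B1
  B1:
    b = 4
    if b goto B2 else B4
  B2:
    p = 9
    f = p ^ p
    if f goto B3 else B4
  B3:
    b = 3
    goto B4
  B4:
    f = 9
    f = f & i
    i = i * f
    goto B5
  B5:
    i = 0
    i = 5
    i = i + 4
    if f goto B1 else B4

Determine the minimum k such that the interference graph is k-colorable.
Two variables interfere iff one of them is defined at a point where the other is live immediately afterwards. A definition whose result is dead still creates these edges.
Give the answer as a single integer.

Answer: 2

Derivation:
Per-block:
  B0: {g,i} / ∅
  B1: {b} / ∅
  B2: {f,p} / ∅
  B3: {b} / ∅
  B4: {f,i} / {i}
  B5: {i} / {f}

Liveness:
  B0: in=∅ out={i}
  B1: in={i} out={i}
  B2: in={i} out={i}
  B3: in={i} out={i}
  B4: in={i} out={f}
  B5: in={f} out={i}

Conflict graph:
  b — {i}
  f — {i}
  g — {i}
  i — {b,f,g,p}
  p — {i}

Chromatic number:
  lower bound: {b,i} mutually conflict ⇒ χ ≥ 2
  2-colouring: R0={i}  R1={b,f,g,p}
  χ = 2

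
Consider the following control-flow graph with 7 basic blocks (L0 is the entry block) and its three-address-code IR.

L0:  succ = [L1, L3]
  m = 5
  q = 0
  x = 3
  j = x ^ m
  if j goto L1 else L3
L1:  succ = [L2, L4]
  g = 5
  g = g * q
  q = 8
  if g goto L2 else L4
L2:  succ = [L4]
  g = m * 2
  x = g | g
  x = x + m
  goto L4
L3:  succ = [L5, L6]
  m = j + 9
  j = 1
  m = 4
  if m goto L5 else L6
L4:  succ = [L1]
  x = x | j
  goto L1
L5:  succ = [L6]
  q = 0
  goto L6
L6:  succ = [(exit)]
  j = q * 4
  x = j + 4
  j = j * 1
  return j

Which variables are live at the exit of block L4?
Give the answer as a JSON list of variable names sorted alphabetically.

def/use:
  L0: {j,m,q,x} / ∅
  L1: {g,q} / {q}
  L2: {g,x} / {m}
  L3: {j,m} / {j}
  L4: {x} / {j,x}
  L5: {q} / ∅
  L6: {j,x} / {q}

Live sets:
  live L0: ∅→{j,m,q,x}
  live L1: {j,m,q,x}→{j,m,q,x}
  live L2: {j,m,q}→{j,m,q,x}
  live L3: {j,q}→{q}
  live L4: {j,m,q,x}→{j,m,q,x}
  live L5: ∅→{q}
  live L6: {q}→∅

live-out(L4) = ["j", "m", "q", "x"]

Answer: ["j", "m", "q", "x"]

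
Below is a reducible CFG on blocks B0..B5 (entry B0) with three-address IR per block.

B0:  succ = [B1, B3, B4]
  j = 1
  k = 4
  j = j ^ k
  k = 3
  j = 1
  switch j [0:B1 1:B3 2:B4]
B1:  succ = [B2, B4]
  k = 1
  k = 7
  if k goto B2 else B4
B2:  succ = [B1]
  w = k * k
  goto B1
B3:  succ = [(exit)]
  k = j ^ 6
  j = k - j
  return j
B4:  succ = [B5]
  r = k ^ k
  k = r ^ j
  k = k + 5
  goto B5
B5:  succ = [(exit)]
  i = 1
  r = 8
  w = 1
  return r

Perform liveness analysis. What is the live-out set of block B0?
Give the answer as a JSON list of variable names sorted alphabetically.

Block summaries:
  B0 def {j,k} use ∅
  B1 def {k} use ∅
  B2 def {w} use {k}
  B3 def {j,k} use {j}
  B4 def {k,r} use {j,k}
  B5 def {i,r,w} use ∅

Live sets:
  B0: in=∅ out={j,k}
  B1: in={j} out={j,k}
  B2: in={j,k} out={j}
  B3: in={j} out=∅
  B4: in={j,k} out=∅
  B5: in=∅ out=∅

live-out(B0) = ["j", "k"]

Answer: ["j", "k"]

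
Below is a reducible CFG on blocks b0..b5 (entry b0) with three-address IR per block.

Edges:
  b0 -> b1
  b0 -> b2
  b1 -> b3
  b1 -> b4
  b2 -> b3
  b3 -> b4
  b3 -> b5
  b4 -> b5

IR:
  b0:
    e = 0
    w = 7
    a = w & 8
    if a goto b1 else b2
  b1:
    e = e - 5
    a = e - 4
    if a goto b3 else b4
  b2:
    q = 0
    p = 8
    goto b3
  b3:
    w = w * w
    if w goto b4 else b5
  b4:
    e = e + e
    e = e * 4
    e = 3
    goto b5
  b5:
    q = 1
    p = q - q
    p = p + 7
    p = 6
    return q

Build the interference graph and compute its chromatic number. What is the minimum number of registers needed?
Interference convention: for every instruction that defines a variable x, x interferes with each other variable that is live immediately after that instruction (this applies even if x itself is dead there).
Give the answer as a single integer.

Answer: 4

Working:
Per-block:
  b0 def {a,e,w} use ∅
  b1 def {a,e} use {e}
  b2 def {p,q} use ∅
  b3 def {w} use {w}
  b4 def {e} use {e}
  b5 def {p,q} use ∅

Live sets:
  live b0: ∅→{e,w}
  live b1: {e,w}→{e,w}
  live b2: {e,w}→{e,w}
  live b3: {e,w}→{e}
  live b4: {e}→∅
  live b5: ∅→∅

Interference:
  a: {e,w}
  e: {a,p,q,w}
  p: {e,q,w}
  q: {e,p,w}
  w: {a,e,p,q}

Colouring:
  clique {e,p,q,w} ⇒ need ≥ 4
  assign a→R2 e→R0 p→R2 q→R3 w→R1 — no edge inside a register ⇒ χ ≤ 4
  χ = 4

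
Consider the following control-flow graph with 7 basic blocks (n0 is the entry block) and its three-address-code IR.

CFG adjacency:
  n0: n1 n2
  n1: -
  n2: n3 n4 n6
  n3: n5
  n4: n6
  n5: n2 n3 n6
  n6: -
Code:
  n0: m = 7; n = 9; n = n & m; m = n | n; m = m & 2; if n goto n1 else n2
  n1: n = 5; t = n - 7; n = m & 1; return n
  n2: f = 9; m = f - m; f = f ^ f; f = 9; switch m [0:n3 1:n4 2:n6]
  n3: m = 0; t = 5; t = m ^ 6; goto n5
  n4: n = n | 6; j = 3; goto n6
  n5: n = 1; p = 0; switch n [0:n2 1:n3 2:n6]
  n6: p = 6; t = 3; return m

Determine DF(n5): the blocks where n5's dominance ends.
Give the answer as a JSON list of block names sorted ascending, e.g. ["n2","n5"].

Answer: ["n2", "n3", "n6"]

Working:
idom tree: n1←n0 n2←n0 n3←n2 n4←n2 n5←n3 n6←n2
Dom at joins:
  n2: preds {n0,n5}: {n0} ∩ {n0,n2,n3,n5} = {n0}; idom=n0
  n3: preds {n2,n5}: {n0,n2} ∩ {n0,n2,n3,n5} = {n0,n2}; idom=n2
  n6: preds {n2,n4,n5}: {n0,n2} ∩ {n0,n2,n4} ∩ {n0,n2,n3,n5} = {n0,n2}; idom=n2

DF walk-up:
  n2←n0: walk · to n0
  n2←n5: walk n5→n3→n2 to n0
  n3←n2: walk · to n2
  n3←n5: walk n5→n3 to n2
  n6←n2: walk · to n2
  n6←n4: walk n4 to n2
  n6←n5: walk n5→n3 to n2
  DF(n0)=∅
  DF(n1)=∅
  DF(n2)={n2}
  DF(n3)={n2,n3,n6}
  DF(n4)={n6}
  DF(n5)={n2,n3,n6}
  DF(n6)=∅

DF(n5) = ["n2", "n3", "n6"]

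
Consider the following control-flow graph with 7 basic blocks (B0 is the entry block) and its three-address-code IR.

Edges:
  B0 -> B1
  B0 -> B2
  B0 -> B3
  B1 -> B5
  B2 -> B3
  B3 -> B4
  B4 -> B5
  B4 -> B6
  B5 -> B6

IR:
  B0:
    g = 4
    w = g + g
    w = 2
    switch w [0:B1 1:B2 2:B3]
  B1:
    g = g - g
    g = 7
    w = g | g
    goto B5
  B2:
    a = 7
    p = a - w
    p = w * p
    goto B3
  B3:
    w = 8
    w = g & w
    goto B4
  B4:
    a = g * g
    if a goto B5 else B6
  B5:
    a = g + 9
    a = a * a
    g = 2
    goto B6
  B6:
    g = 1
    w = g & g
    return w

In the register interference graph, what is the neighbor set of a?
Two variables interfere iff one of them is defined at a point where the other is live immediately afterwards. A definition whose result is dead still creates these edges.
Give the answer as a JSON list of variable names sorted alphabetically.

Per-block:
  B0: def={g,w} ue=∅
  B1: def={g,w} ue={g}
  B2: def={a,p} ue={w}
  B3: def={w} ue={g}
  B4: def={a} ue={g}
  B5: def={a,g} ue={g}
  B6: def={g,w} ue=∅

Live sets:
  B0 li=∅ lo={g,w}
  B1 li={g} lo={g}
  B2 li={g,w} lo={g}
  B3 li={g} lo={g}
  B4 li={g} lo={g}
  B5 li={g} lo=∅
  B6 li=∅ lo=∅

Interference:
  a↔{g,w}
  g↔{a,p,w}
  p↔{g,w}
  w↔{a,g,p}

N(a) = ["g", "w"]

Answer: ["g", "w"]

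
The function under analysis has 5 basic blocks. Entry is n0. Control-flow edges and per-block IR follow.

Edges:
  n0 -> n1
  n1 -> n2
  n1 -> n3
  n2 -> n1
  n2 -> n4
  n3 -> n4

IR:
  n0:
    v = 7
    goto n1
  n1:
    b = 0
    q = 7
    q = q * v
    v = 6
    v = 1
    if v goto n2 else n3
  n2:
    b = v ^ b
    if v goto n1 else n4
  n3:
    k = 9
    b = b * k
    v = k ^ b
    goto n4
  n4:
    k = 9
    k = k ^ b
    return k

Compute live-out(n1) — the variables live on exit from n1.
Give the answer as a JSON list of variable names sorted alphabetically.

Answer: ["b", "v"]

Derivation:
Per-block:
  n0 def {v} use ∅
  n1 def {b,q,v} use {v}
  n2 def {b} use {b,v}
  n3 def {b,k,v} use {b}
  n4 def {k} use {b}

Backward fixpoint:
  n0: in=∅ out={v}
  n1: in={v} out={b,v}
  n2: in={b,v} out={b,v}
  n3: in={b} out={b}
  n4: in={b} out=∅

live-out(n1) = ["b", "v"]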